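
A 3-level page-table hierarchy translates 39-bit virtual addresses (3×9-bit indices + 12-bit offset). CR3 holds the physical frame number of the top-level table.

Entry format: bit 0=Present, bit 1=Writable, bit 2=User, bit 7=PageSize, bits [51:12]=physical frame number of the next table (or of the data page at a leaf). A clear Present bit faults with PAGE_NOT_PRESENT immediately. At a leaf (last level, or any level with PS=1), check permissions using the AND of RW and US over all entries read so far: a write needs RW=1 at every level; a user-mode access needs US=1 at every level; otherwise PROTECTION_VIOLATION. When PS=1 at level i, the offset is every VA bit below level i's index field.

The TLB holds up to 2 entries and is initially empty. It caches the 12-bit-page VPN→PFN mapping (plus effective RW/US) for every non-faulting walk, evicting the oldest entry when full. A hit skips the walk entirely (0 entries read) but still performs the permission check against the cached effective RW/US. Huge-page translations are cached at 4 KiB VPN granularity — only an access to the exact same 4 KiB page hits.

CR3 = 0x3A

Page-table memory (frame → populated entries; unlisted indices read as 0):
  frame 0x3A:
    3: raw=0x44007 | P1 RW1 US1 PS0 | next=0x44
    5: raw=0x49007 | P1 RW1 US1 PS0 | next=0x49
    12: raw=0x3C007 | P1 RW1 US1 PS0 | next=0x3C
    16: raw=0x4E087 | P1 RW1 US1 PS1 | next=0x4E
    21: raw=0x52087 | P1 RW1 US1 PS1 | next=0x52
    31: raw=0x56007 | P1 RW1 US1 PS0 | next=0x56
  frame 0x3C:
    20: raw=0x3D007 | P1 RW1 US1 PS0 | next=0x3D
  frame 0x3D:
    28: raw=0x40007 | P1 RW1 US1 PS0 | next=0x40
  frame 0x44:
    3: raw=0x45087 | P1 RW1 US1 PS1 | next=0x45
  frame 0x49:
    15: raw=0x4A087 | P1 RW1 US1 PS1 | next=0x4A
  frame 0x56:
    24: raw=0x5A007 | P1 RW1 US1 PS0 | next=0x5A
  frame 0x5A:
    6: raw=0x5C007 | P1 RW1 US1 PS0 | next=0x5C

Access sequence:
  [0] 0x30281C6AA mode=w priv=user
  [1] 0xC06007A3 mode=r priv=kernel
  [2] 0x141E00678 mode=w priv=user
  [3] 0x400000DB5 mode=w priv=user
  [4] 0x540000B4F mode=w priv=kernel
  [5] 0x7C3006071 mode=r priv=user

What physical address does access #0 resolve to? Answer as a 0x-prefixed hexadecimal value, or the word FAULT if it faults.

Trace:
#0 VA=0x30281C6AA (w,user):
  lvl0: tbl 0x3A, slot 12 ⇒ 0x3C007 (P1/RW1/US1/PS0)
  lvl1: tbl 0x3C, slot 20 ⇒ 0x3D007 (P1/RW1/US1/PS0)
  lvl2: tbl 0x3D, slot 28 ⇒ 0x40007 (P1/RW1/US1/PS0)
  → PA=0x406AA  (3 entries read)
#1 VA=0xC06007A3 (r,kernel):
  lvl0: tbl 0x3A, slot 3 ⇒ 0x44007 (P1/RW1/US1/PS0)
  lvl1: tbl 0x44, slot 3 ⇒ 0x45087 (P1/RW1/US1/PS1)
  → PA=0x457A3 (huge @L1)  (2 entries read)
#2 VA=0x141E00678 (w,user):
  lvl0: tbl 0x3A, slot 5 ⇒ 0x49007 (P1/RW1/US1/PS0)
  lvl1: tbl 0x49, slot 15 ⇒ 0x4A087 (P1/RW1/US1/PS1)
  → PA=0x4A678 (huge @L1)  (2 entries read)
#3 VA=0x400000DB5 (w,user):
  lvl0: tbl 0x3A, slot 16 ⇒ 0x4E087 (P1/RW1/US1/PS1)
  → PA=0x4EDB5 (huge @L0)  (1 entries read)
#4 VA=0x540000B4F (w,kernel):
  lvl0: tbl 0x3A, slot 21 ⇒ 0x52087 (P1/RW1/US1/PS1)
  → PA=0x52B4F (huge @L0)  (1 entries read)
#5 VA=0x7C3006071 (r,user):
  lvl0: tbl 0x3A, slot 31 ⇒ 0x56007 (P1/RW1/US1/PS0)
  lvl1: tbl 0x56, slot 24 ⇒ 0x5A007 (P1/RW1/US1/PS0)
  lvl2: tbl 0x5A, slot 6 ⇒ 0x5C007 (P1/RW1/US1/PS0)
  → PA=0x5C071  (3 entries read)

Access #0 PA: 0x406AA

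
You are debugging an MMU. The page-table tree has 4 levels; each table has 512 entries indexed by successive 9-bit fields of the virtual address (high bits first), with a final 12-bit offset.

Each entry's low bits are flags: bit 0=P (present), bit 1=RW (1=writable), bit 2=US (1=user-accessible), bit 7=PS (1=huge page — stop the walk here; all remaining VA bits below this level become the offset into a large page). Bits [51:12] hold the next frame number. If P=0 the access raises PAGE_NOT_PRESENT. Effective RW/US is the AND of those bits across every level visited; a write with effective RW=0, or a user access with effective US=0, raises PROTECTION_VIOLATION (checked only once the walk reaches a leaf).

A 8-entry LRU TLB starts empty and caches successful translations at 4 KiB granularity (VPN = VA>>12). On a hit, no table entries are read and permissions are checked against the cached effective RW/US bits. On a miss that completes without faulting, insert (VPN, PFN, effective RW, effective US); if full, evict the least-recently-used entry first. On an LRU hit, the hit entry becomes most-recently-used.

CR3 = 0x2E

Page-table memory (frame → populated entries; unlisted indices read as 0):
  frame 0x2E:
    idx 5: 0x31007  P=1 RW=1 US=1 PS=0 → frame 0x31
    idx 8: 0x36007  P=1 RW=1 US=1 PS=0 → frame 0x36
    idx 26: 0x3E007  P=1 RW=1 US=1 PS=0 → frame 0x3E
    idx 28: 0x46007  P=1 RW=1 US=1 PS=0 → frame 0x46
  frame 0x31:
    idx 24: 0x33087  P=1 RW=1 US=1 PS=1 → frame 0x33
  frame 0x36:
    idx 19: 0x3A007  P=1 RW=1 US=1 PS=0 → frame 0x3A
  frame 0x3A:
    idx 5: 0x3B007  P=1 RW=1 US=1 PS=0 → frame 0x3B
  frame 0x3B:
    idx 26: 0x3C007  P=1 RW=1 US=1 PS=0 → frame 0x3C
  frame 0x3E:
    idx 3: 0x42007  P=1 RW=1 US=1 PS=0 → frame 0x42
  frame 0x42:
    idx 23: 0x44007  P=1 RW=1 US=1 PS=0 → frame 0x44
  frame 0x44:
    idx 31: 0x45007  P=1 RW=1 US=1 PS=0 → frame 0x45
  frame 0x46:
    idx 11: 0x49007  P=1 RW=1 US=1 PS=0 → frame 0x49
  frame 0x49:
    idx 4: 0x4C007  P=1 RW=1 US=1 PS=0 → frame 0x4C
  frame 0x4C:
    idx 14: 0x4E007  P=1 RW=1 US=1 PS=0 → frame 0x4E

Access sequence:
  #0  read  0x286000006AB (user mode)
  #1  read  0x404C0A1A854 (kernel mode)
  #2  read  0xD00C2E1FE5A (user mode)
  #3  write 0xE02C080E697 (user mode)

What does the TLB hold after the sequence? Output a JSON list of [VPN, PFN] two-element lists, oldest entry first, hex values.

Walk each access:
#0 VA=0x286000006AB (r,user):
  lvl0: tbl 0x2E, slot 5 ⇒ 0x31007 (P1/RW1/US1/PS0)
  lvl1: tbl 0x31, slot 24 ⇒ 0x33087 (P1/RW1/US1/PS1)
  ✓ 0x336AB (huge @L1)  — 2 lookups
#1 VA=0x404C0A1A854 (r,kernel):
  lvl0: tbl 0x2E, slot 8 ⇒ 0x36007 (P1/RW1/US1/PS0)
  lvl1: tbl 0x36, slot 19 ⇒ 0x3A007 (P1/RW1/US1/PS0)
  lvl2: tbl 0x3A, slot 5 ⇒ 0x3B007 (P1/RW1/US1/PS0)
  lvl3: tbl 0x3B, slot 26 ⇒ 0x3C007 (P1/RW1/US1/PS0)
  ✓ 0x3C854  — 4 lookups
#2 VA=0xD00C2E1FE5A (r,user):
  lvl0: tbl 0x2E, slot 26 ⇒ 0x3E007 (P1/RW1/US1/PS0)
  lvl1: tbl 0x3E, slot 3 ⇒ 0x42007 (P1/RW1/US1/PS0)
  lvl2: tbl 0x42, slot 23 ⇒ 0x44007 (P1/RW1/US1/PS0)
  lvl3: tbl 0x44, slot 31 ⇒ 0x45007 (P1/RW1/US1/PS0)
  ✓ 0x45E5A  — 4 lookups
#3 VA=0xE02C080E697 (w,user):
  lvl0: tbl 0x2E, slot 28 ⇒ 0x46007 (P1/RW1/US1/PS0)
  lvl1: tbl 0x46, slot 11 ⇒ 0x49007 (P1/RW1/US1/PS0)
  lvl2: tbl 0x49, slot 4 ⇒ 0x4C007 (P1/RW1/US1/PS0)
  lvl3: tbl 0x4C, slot 14 ⇒ 0x4E007 (P1/RW1/US1/PS0)
  ✓ 0x4E697  — 4 lookups

TLB: [["0x28600000", "0x33"], ["0x404C0A1A", "0x3C"], ["0xD00C2E1F", "0x45"], ["0xE02C080E", "0x4E"]]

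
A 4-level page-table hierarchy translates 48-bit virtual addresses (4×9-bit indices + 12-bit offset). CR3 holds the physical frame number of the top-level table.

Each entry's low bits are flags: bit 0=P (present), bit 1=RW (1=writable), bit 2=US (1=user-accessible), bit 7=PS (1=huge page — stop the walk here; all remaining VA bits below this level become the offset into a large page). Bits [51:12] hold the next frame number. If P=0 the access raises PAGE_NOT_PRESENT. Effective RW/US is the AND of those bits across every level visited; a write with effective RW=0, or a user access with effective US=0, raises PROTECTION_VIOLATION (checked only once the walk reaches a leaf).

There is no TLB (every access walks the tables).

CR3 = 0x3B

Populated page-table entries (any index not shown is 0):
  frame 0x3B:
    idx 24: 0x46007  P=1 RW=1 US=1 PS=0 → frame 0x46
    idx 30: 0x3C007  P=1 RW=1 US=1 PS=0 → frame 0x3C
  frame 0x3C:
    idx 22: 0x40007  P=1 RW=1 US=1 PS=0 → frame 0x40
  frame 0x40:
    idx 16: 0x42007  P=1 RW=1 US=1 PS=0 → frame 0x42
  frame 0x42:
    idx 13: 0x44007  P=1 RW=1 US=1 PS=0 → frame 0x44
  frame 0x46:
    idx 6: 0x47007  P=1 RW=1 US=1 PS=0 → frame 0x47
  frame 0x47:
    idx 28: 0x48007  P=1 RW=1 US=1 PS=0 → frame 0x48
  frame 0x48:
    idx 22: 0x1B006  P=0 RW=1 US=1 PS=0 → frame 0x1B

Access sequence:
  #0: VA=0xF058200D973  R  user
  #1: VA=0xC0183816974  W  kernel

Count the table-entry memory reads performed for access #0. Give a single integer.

Walk each access:
#0 VA=0xF058200D973 (r,user):
  [0] read 0x3B idx=30: raw=0x3C007 flags P=1 W=1 U=1 S=0
  [1] read 0x3C idx=22: raw=0x40007 flags P=1 W=1 U=1 S=0
  [2] read 0x40 idx=16: raw=0x42007 flags P=1 W=1 U=1 S=0
  [3] read 0x42 idx=13: raw=0x44007 flags P=1 W=1 U=1 S=0
  ⇒ phys 0x44973  [4 reads]
#1 VA=0xC0183816974 (w,kernel):
  [0] read 0x3B idx=24: raw=0x46007 flags P=1 W=1 U=1 S=0
  [1] read 0x46 idx=6: raw=0x47007 flags P=1 W=1 U=1 S=0
  [2] read 0x47 idx=28: raw=0x48007 flags P=1 W=1 U=1 S=0
  [3] read 0x48 idx=22: raw=0x1B006 flags P=0 W=1 U=1 S=0
  ✗ PAGE_NOT_PRESENT  [4 reads]

Entries read for #0: 4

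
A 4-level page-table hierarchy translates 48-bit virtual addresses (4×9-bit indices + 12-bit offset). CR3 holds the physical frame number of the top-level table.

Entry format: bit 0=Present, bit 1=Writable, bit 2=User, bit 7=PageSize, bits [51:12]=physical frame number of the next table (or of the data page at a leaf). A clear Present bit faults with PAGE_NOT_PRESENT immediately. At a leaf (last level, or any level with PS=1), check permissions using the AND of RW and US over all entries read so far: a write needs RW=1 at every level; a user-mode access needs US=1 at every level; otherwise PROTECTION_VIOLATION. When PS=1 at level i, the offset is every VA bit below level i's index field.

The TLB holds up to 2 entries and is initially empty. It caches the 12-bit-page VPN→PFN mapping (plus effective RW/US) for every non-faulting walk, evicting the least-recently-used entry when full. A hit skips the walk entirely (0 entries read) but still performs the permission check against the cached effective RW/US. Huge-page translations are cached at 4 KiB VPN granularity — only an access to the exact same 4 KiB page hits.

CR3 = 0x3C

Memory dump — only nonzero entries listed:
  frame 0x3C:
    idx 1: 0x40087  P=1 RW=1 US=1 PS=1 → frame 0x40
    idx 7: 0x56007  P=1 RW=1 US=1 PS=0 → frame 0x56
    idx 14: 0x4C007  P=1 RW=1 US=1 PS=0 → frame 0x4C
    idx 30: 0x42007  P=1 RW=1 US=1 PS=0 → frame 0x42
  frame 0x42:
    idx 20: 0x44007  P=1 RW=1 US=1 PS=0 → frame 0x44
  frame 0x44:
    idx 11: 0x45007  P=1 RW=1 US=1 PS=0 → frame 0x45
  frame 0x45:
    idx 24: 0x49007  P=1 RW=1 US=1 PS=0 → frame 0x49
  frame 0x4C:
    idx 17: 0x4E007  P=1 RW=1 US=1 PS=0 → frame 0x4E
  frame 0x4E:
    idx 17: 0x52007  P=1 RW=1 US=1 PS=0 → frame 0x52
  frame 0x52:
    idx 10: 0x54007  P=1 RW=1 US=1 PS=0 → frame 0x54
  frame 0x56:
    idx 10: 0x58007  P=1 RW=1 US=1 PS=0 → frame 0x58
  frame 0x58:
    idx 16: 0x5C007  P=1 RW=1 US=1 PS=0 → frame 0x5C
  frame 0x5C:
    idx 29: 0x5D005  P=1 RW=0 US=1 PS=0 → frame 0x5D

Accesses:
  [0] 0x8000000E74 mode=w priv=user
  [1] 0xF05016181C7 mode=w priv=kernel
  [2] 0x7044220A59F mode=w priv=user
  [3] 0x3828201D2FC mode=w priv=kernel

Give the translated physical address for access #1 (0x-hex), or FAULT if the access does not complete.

Per-access translation:
#0 VA=0x8000000E74 (w,user):
  [0] read 0x3C idx=1: raw=0x40087 flags P=1 W=1 U=1 S=1
  → PA=0x40E74 (huge @L0)  (1 entries read)
#1 VA=0xF05016181C7 (w,kernel):
  [0] read 0x3C idx=30: raw=0x42007 flags P=1 W=1 U=1 S=0
  [1] read 0x42 idx=20: raw=0x44007 flags P=1 W=1 U=1 S=0
  [2] read 0x44 idx=11: raw=0x45007 flags P=1 W=1 U=1 S=0
  [3] read 0x45 idx=24: raw=0x49007 flags P=1 W=1 U=1 S=0
  → PA=0x491C7  (4 entries read)
#2 VA=0x7044220A59F (w,user):
  [0] read 0x3C idx=14: raw=0x4C007 flags P=1 W=1 U=1 S=0
  [1] read 0x4C idx=17: raw=0x4E007 flags P=1 W=1 U=1 S=0
  [2] read 0x4E idx=17: raw=0x52007 flags P=1 W=1 U=1 S=0
  [3] read 0x52 idx=10: raw=0x54007 flags P=1 W=1 U=1 S=0
  → PA=0x5459F  (4 entries read)
#3 VA=0x3828201D2FC (w,kernel):
  [0] read 0x3C idx=7: raw=0x56007 flags P=1 W=1 U=1 S=0
  [1] read 0x56 idx=10: raw=0x58007 flags P=1 W=1 U=1 S=0
  [2] read 0x58 idx=16: raw=0x5C007 flags P=1 W=1 U=1 S=0
  [3] read 0x5C idx=29: raw=0x5D005 flags P=1 W=0 U=1 S=0
  ⇒ fault: PROTECTION_VIOLATION  — 4 lookups

Access #1 PA: 0x491C7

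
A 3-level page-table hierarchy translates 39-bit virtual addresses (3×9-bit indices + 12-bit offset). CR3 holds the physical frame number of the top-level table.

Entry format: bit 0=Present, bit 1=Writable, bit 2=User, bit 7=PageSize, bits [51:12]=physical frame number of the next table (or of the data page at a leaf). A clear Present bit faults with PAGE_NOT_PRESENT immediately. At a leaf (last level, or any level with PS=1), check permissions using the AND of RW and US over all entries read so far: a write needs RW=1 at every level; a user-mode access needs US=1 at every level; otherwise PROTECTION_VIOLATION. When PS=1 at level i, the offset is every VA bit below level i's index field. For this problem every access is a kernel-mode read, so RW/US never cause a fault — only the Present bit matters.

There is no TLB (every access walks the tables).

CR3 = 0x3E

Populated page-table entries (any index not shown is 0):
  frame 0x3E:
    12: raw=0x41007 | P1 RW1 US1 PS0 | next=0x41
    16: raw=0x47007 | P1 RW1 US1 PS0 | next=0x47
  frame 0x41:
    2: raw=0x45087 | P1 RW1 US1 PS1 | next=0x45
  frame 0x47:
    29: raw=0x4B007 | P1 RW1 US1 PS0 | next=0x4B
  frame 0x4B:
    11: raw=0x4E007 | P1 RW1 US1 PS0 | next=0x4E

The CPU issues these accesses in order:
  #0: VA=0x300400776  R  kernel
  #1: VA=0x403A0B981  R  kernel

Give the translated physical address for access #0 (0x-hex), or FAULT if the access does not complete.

Walk each access:
#0 VA=0x300400776 (r,kernel):
  L0 @0x3E[12] → 0x41007  P=1,RW=1,US=1,PS=0
  L1 @0x41[2] → 0x45087  P=1,RW=1,US=1,PS=1
  ⇒ phys 0x45776 (huge @L1)  [2 reads]
#1 VA=0x403A0B981 (r,kernel):
  L0 @0x3E[16] → 0x47007  P=1,RW=1,US=1,PS=0
  L1 @0x47[29] → 0x4B007  P=1,RW=1,US=1,PS=0
  L2 @0x4B[11] → 0x4E007  P=1,RW=1,US=1,PS=0
  ⇒ phys 0x4E981  [3 reads]

Access #0 PA: 0x45776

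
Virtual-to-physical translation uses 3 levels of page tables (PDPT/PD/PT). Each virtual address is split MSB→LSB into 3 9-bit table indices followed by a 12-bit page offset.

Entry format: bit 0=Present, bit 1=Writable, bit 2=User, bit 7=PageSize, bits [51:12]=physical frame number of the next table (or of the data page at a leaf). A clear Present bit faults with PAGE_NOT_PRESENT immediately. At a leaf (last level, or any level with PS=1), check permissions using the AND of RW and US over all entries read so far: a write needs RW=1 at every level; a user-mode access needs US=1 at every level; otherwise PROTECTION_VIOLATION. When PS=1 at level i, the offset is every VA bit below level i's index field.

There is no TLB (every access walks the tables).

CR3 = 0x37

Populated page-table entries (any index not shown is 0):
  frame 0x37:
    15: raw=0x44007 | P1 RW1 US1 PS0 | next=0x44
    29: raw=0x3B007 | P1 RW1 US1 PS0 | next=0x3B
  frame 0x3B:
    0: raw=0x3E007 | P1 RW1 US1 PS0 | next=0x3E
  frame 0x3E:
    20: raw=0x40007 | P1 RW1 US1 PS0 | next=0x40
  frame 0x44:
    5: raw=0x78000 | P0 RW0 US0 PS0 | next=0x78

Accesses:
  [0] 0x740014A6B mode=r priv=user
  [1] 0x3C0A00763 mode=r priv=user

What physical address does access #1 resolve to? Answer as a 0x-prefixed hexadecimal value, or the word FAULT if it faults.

Per-access translation:
#0 VA=0x740014A6B (r,user):
  [0] read 0x37 idx=29: raw=0x3B007 flags P=1 W=1 U=1 S=0
  [1] read 0x3B idx=0: raw=0x3E007 flags P=1 W=1 U=1 S=0
  [2] read 0x3E idx=20: raw=0x40007 flags P=1 W=1 U=1 S=0
  ✓ 0x40A6B  — 3 lookups
#1 VA=0x3C0A00763 (r,user):
  [0] read 0x37 idx=15: raw=0x44007 flags P=1 W=1 U=1 S=0
  [1] read 0x44 idx=5: raw=0x78000 flags P=0 W=0 U=0 S=0
  → PAGE_NOT_PRESENT  (2 entries read)

Access #1 PA: FAULT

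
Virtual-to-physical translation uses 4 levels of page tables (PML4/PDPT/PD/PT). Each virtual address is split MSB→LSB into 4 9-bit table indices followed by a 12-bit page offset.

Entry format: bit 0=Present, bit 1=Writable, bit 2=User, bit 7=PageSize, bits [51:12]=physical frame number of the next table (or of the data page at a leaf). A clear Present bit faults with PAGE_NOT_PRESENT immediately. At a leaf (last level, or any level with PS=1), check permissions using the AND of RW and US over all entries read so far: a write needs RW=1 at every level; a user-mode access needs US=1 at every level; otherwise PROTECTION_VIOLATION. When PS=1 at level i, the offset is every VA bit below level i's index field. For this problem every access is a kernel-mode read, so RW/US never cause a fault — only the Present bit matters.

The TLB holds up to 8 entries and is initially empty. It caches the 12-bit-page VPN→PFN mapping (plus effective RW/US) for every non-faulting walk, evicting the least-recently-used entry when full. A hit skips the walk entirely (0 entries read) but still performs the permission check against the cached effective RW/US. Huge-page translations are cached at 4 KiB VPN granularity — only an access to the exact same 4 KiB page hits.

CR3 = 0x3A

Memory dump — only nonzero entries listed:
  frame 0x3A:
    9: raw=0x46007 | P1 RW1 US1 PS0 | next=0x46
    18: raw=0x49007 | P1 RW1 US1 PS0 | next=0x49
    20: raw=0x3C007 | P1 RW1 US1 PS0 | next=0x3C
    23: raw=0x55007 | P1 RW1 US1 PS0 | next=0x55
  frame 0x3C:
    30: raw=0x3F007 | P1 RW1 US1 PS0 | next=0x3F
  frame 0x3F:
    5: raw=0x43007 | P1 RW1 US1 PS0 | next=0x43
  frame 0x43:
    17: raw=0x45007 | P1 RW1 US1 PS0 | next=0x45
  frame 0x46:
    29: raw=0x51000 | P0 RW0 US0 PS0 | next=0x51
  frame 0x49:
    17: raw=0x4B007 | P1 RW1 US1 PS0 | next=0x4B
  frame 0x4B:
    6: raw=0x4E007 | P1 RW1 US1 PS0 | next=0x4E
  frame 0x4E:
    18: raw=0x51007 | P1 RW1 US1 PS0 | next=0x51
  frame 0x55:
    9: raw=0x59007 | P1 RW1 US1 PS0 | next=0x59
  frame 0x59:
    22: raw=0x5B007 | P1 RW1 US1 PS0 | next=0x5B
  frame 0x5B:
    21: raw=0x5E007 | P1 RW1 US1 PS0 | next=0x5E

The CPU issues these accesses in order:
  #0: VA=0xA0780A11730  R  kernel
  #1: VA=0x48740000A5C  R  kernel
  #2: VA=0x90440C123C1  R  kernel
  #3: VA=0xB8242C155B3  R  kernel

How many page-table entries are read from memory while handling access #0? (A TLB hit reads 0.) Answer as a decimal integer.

Walk each access:
#0 VA=0xA0780A11730 (r,kernel):
  L0: frame=0x3A idx=20 entry=0x3C007 [P=1 RW=1 US=1 PS=0]
  L1: frame=0x3C idx=30 entry=0x3F007 [P=1 RW=1 US=1 PS=0]
  L2: frame=0x3F idx=5 entry=0x43007 [P=1 RW=1 US=1 PS=0]
  L3: frame=0x43 idx=17 entry=0x45007 [P=1 RW=1 US=1 PS=0]
  ✓ 0x45730  — 4 lookups
#1 VA=0x48740000A5C (r,kernel):
  L0: frame=0x3A idx=9 entry=0x46007 [P=1 RW=1 US=1 PS=0]
  L1: frame=0x46 idx=29 entry=0x51000 [P=0 RW=0 US=0 PS=0]
  ⇒ fault: PAGE_NOT_PRESENT  — 2 lookups
#2 VA=0x90440C123C1 (r,kernel):
  L0: frame=0x3A idx=18 entry=0x49007 [P=1 RW=1 US=1 PS=0]
  L1: frame=0x49 idx=17 entry=0x4B007 [P=1 RW=1 US=1 PS=0]
  L2: frame=0x4B idx=6 entry=0x4E007 [P=1 RW=1 US=1 PS=0]
  L3: frame=0x4E idx=18 entry=0x51007 [P=1 RW=1 US=1 PS=0]
  ✓ 0x513C1  — 4 lookups
#3 VA=0xB8242C155B3 (r,kernel):
  L0: frame=0x3A idx=23 entry=0x55007 [P=1 RW=1 US=1 PS=0]
  L1: frame=0x55 idx=9 entry=0x59007 [P=1 RW=1 US=1 PS=0]
  L2: frame=0x59 idx=22 entry=0x5B007 [P=1 RW=1 US=1 PS=0]
  L3: frame=0x5B idx=21 entry=0x5E007 [P=1 RW=1 US=1 PS=0]
  ✓ 0x5E5B3  — 4 lookups

Entries read for #0: 4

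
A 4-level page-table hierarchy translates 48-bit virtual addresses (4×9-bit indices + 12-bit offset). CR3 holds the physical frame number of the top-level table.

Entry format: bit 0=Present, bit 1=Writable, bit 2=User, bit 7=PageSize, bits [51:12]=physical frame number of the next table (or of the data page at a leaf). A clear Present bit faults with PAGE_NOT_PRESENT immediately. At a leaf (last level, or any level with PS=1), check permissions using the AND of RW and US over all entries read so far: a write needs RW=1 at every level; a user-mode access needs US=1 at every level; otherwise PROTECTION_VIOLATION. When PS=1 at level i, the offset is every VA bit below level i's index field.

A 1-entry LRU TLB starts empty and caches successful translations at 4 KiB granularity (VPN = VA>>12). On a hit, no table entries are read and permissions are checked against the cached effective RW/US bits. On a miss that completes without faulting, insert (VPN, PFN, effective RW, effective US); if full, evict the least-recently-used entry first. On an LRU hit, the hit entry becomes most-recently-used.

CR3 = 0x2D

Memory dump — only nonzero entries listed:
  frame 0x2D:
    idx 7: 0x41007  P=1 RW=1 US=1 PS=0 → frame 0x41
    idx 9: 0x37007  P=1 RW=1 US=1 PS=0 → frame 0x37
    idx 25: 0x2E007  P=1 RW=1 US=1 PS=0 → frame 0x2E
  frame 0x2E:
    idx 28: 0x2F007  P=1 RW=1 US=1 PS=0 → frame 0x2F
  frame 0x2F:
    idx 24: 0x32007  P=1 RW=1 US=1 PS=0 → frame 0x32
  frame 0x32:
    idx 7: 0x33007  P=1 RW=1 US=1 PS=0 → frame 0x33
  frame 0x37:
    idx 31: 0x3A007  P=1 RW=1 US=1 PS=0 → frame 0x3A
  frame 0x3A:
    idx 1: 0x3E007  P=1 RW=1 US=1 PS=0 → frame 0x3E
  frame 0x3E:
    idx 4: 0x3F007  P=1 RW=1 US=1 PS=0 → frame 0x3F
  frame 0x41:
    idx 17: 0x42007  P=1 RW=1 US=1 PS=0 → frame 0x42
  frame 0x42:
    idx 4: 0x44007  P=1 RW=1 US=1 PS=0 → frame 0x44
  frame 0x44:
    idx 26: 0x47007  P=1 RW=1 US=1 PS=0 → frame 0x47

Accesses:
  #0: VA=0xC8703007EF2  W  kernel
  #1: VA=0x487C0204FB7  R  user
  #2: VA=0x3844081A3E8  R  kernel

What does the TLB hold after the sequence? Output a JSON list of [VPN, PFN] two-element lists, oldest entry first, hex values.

Walk each access:
#0 VA=0xC8703007EF2 (w,kernel):
  L0 @0x2D[25] → 0x2E007  P=1,RW=1,US=1,PS=0
  L1 @0x2E[28] → 0x2F007  P=1,RW=1,US=1,PS=0
  L2 @0x2F[24] → 0x32007  P=1,RW=1,US=1,PS=0
  L3 @0x32[7] → 0x33007  P=1,RW=1,US=1,PS=0
  ⇒ phys 0x33EF2  [4 reads]
#1 VA=0x487C0204FB7 (r,user):
  L0 @0x2D[9] → 0x37007  P=1,RW=1,US=1,PS=0
  L1 @0x37[31] → 0x3A007  P=1,RW=1,US=1,PS=0
  L2 @0x3A[1] → 0x3E007  P=1,RW=1,US=1,PS=0
  L3 @0x3E[4] → 0x3F007  P=1,RW=1,US=1,PS=0
  ⇒ phys 0x3FFB7  [4 reads]
#2 VA=0x3844081A3E8 (r,kernel):
  L0 @0x2D[7] → 0x41007  P=1,RW=1,US=1,PS=0
  L1 @0x41[17] → 0x42007  P=1,RW=1,US=1,PS=0
  L2 @0x42[4] → 0x44007  P=1,RW=1,US=1,PS=0
  L3 @0x44[26] → 0x47007  P=1,RW=1,US=1,PS=0
  ⇒ phys 0x473E8  [4 reads]

TLB: [["0x3844081A", "0x47"]]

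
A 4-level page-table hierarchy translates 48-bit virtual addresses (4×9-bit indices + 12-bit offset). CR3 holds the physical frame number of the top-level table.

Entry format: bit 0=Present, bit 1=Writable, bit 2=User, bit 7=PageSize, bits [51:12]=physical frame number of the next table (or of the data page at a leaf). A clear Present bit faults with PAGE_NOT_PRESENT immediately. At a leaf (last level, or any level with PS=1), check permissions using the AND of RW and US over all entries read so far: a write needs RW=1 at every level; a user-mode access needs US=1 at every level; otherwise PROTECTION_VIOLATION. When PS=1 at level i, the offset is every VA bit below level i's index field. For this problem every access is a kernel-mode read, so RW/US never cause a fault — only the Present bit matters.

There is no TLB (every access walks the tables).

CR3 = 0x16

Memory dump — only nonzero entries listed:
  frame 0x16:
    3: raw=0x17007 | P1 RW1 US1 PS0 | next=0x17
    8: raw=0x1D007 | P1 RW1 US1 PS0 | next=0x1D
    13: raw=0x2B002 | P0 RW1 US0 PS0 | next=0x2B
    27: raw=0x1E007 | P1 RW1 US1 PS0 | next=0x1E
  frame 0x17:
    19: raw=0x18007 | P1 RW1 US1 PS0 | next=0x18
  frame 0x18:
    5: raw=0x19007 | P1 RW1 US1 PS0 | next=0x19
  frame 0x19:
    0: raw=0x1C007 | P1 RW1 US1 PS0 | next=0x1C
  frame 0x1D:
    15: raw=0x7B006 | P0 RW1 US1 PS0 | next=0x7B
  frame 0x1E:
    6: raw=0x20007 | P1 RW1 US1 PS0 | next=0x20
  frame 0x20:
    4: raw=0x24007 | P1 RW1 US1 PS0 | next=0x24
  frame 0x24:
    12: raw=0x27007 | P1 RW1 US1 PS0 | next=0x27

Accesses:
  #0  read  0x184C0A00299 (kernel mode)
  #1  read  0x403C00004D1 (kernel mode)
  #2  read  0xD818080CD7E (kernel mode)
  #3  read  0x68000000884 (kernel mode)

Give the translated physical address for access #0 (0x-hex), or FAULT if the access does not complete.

Per-access translation:
#0 VA=0x184C0A00299 (r,kernel):
  L0 @0x16[3] → 0x17007  P=1,RW=1,US=1,PS=0
  L1 @0x17[19] → 0x18007  P=1,RW=1,US=1,PS=0
  L2 @0x18[5] → 0x19007  P=1,RW=1,US=1,PS=0
  L3 @0x19[0] → 0x1C007  P=1,RW=1,US=1,PS=0
  ✓ 0x1C299  — 4 lookups
#1 VA=0x403C00004D1 (r,kernel):
  L0 @0x16[8] → 0x1D007  P=1,RW=1,US=1,PS=0
  L1 @0x1D[15] → 0x7B006  P=0,RW=1,US=1,PS=0
  ✗ PAGE_NOT_PRESENT  [2 reads]
#2 VA=0xD818080CD7E (r,kernel):
  L0 @0x16[27] → 0x1E007  P=1,RW=1,US=1,PS=0
  L1 @0x1E[6] → 0x20007  P=1,RW=1,US=1,PS=0
  L2 @0x20[4] → 0x24007  P=1,RW=1,US=1,PS=0
  L3 @0x24[12] → 0x27007  P=1,RW=1,US=1,PS=0
  ✓ 0x27D7E  — 4 lookups
#3 VA=0x68000000884 (r,kernel):
  L0 @0x16[13] → 0x2B002  P=0,RW=1,US=0,PS=0
  ✗ PAGE_NOT_PRESENT  [1 reads]

Access #0 PA: 0x1C299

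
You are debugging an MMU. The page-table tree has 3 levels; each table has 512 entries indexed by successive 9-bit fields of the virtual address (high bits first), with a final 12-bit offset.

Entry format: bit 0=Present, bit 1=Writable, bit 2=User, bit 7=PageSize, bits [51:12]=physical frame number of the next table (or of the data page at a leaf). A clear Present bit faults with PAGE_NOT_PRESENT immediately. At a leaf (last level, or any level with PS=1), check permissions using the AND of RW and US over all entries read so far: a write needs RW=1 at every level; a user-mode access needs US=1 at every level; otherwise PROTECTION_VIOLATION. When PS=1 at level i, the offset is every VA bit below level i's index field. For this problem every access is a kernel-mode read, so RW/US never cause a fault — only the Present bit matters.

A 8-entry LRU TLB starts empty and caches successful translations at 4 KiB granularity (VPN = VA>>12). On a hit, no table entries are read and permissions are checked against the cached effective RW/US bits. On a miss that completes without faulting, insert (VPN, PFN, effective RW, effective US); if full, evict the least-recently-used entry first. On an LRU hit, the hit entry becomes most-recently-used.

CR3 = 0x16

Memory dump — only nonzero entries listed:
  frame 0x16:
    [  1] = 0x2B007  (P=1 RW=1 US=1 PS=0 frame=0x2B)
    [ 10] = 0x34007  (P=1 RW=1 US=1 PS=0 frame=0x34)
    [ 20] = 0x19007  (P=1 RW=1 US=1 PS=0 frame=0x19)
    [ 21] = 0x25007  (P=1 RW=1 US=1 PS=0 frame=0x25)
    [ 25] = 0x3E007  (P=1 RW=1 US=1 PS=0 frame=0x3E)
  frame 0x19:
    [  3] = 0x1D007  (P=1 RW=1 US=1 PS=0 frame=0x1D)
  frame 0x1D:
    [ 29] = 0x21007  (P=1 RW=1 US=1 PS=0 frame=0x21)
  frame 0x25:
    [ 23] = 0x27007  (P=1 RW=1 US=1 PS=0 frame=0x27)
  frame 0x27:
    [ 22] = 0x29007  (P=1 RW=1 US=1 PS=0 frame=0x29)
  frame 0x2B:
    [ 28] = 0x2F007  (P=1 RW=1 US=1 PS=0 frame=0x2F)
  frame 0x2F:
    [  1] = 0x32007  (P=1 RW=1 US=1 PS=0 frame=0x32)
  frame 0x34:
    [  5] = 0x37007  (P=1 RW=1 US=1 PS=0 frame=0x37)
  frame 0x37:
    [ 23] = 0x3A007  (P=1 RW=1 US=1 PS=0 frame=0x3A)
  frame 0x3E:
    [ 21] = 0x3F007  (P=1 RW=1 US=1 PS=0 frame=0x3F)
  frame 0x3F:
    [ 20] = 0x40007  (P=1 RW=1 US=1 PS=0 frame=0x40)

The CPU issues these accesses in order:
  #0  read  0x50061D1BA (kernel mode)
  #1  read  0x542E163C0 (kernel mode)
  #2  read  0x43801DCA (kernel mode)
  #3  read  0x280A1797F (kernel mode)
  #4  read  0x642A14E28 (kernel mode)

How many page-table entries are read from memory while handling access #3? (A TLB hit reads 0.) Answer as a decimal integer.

Walk each access:
#0 VA=0x50061D1BA (r,kernel):
  [0] read 0x16 idx=20: raw=0x19007 flags P=1 W=1 U=1 S=0
  [1] read 0x19 idx=3: raw=0x1D007 flags P=1 W=1 U=1 S=0
  [2] read 0x1D idx=29: raw=0x21007 flags P=1 W=1 U=1 S=0
  ⇒ phys 0x211BA  [3 reads]
#1 VA=0x542E163C0 (r,kernel):
  [0] read 0x16 idx=21: raw=0x25007 flags P=1 W=1 U=1 S=0
  [1] read 0x25 idx=23: raw=0x27007 flags P=1 W=1 U=1 S=0
  [2] read 0x27 idx=22: raw=0x29007 flags P=1 W=1 U=1 S=0
  ⇒ phys 0x293C0  [3 reads]
#2 VA=0x43801DCA (r,kernel):
  [0] read 0x16 idx=1: raw=0x2B007 flags P=1 W=1 U=1 S=0
  [1] read 0x2B idx=28: raw=0x2F007 flags P=1 W=1 U=1 S=0
  [2] read 0x2F idx=1: raw=0x32007 flags P=1 W=1 U=1 S=0
  ⇒ phys 0x32DCA  [3 reads]
#3 VA=0x280A1797F (r,kernel):
  [0] read 0x16 idx=10: raw=0x34007 flags P=1 W=1 U=1 S=0
  [1] read 0x34 idx=5: raw=0x37007 flags P=1 W=1 U=1 S=0
  [2] read 0x37 idx=23: raw=0x3A007 flags P=1 W=1 U=1 S=0
  ⇒ phys 0x3A97F  [3 reads]
#4 VA=0x642A14E28 (r,kernel):
  [0] read 0x16 idx=25: raw=0x3E007 flags P=1 W=1 U=1 S=0
  [1] read 0x3E idx=21: raw=0x3F007 flags P=1 W=1 U=1 S=0
  [2] read 0x3F idx=20: raw=0x40007 flags P=1 W=1 U=1 S=0
  ⇒ phys 0x40E28  [3 reads]

Entries read for #3: 3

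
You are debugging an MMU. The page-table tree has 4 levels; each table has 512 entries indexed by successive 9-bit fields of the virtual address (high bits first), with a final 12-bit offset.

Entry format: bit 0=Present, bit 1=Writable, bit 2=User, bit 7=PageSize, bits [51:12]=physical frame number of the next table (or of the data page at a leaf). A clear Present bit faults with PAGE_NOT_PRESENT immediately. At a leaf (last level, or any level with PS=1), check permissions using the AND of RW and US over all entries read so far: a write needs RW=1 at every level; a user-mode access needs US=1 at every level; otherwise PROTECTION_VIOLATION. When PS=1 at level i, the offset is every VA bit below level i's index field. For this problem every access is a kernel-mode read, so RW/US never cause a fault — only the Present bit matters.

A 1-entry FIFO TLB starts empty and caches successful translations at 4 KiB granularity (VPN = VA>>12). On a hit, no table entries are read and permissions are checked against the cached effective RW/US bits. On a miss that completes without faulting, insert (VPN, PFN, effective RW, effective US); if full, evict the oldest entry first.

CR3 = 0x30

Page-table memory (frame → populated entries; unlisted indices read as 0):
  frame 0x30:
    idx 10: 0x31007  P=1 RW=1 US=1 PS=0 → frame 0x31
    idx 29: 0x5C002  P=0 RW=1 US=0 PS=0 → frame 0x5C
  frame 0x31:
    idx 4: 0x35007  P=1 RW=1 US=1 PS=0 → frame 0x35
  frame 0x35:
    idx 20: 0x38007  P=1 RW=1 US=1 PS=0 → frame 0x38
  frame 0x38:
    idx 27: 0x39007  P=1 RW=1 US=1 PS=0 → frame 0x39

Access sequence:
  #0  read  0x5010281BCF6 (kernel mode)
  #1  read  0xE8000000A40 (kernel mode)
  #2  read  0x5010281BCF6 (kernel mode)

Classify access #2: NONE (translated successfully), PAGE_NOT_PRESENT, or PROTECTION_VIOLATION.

Per-access translation:
#0 VA=0x5010281BCF6 (r,kernel):
  L0: frame=0x30 idx=10 entry=0x31007 [P=1 RW=1 US=1 PS=0]
  L1: frame=0x31 idx=4 entry=0x35007 [P=1 RW=1 US=1 PS=0]
  L2: frame=0x35 idx=20 entry=0x38007 [P=1 RW=1 US=1 PS=0]
  L3: frame=0x38 idx=27 entry=0x39007 [P=1 RW=1 US=1 PS=0]
  → PA=0x39CF6  (4 entries read)
#1 VA=0xE8000000A40 (r,kernel):
  L0: frame=0x30 idx=29 entry=0x5C002 [P=0 RW=1 US=0 PS=0]
  ✗ PAGE_NOT_PRESENT  [1 reads]
#2 VA=0x5010281BCF6 (r,kernel):
  TLB hit vpn=0x5010281B → PA=0x39CF6

Access #2 fault: NONE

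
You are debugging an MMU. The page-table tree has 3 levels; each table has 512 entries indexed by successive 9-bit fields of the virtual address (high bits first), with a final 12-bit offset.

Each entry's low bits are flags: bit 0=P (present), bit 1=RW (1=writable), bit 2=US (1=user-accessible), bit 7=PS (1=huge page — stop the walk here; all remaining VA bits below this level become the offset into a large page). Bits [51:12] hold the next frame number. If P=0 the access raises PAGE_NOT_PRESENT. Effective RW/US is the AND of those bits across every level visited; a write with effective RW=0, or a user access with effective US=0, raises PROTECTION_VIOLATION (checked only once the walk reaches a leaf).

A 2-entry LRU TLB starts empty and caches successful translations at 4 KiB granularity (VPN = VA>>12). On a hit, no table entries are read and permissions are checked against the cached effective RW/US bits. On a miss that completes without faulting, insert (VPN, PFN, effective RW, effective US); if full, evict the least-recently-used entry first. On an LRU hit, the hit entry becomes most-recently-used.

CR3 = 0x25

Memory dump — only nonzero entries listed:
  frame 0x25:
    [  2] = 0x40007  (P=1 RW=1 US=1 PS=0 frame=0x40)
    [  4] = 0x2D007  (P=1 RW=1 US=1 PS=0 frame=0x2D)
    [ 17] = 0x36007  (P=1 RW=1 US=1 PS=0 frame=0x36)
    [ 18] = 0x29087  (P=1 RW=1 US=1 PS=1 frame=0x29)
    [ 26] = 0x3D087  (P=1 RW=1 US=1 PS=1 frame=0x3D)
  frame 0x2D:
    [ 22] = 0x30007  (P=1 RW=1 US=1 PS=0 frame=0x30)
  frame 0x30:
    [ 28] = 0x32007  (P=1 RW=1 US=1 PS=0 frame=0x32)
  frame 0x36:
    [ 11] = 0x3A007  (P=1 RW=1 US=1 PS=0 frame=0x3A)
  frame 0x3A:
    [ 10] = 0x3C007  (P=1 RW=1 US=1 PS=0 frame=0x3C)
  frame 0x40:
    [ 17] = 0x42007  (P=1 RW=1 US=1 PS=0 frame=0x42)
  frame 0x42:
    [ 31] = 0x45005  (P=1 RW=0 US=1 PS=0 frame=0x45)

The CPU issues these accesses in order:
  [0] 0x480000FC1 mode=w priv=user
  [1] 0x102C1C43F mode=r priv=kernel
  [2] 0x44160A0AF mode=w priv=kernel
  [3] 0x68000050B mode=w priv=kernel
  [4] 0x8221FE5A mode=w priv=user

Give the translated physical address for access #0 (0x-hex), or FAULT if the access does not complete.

Walk each access:
#0 VA=0x480000FC1 (w,user):
  L0: frame=0x25 idx=18 entry=0x29087 [P=1 RW=1 US=1 PS=1]
  ⇒ phys 0x29FC1 (huge @L0)  [1 reads]
#1 VA=0x102C1C43F (r,kernel):
  L0: frame=0x25 idx=4 entry=0x2D007 [P=1 RW=1 US=1 PS=0]
  L1: frame=0x2D idx=22 entry=0x30007 [P=1 RW=1 US=1 PS=0]
  L2: frame=0x30 idx=28 entry=0x32007 [P=1 RW=1 US=1 PS=0]
  ⇒ phys 0x3243F  [3 reads]
#2 VA=0x44160A0AF (w,kernel):
  L0: frame=0x25 idx=17 entry=0x36007 [P=1 RW=1 US=1 PS=0]
  L1: frame=0x36 idx=11 entry=0x3A007 [P=1 RW=1 US=1 PS=0]
  L2: frame=0x3A idx=10 entry=0x3C007 [P=1 RW=1 US=1 PS=0]
  ⇒ phys 0x3C0AF  [3 reads]
#3 VA=0x68000050B (w,kernel):
  L0: frame=0x25 idx=26 entry=0x3D087 [P=1 RW=1 US=1 PS=1]
  ⇒ phys 0x3D50B (huge @L0)  [1 reads]
#4 VA=0x8221FE5A (w,user):
  L0: frame=0x25 idx=2 entry=0x40007 [P=1 RW=1 US=1 PS=0]
  L1: frame=0x40 idx=17 entry=0x42007 [P=1 RW=1 US=1 PS=0]
  L2: frame=0x42 idx=31 entry=0x45005 [P=1 RW=0 US=1 PS=0]
  → PROTECTION_VIOLATION  (3 entries read)

Access #0 PA: 0x29FC1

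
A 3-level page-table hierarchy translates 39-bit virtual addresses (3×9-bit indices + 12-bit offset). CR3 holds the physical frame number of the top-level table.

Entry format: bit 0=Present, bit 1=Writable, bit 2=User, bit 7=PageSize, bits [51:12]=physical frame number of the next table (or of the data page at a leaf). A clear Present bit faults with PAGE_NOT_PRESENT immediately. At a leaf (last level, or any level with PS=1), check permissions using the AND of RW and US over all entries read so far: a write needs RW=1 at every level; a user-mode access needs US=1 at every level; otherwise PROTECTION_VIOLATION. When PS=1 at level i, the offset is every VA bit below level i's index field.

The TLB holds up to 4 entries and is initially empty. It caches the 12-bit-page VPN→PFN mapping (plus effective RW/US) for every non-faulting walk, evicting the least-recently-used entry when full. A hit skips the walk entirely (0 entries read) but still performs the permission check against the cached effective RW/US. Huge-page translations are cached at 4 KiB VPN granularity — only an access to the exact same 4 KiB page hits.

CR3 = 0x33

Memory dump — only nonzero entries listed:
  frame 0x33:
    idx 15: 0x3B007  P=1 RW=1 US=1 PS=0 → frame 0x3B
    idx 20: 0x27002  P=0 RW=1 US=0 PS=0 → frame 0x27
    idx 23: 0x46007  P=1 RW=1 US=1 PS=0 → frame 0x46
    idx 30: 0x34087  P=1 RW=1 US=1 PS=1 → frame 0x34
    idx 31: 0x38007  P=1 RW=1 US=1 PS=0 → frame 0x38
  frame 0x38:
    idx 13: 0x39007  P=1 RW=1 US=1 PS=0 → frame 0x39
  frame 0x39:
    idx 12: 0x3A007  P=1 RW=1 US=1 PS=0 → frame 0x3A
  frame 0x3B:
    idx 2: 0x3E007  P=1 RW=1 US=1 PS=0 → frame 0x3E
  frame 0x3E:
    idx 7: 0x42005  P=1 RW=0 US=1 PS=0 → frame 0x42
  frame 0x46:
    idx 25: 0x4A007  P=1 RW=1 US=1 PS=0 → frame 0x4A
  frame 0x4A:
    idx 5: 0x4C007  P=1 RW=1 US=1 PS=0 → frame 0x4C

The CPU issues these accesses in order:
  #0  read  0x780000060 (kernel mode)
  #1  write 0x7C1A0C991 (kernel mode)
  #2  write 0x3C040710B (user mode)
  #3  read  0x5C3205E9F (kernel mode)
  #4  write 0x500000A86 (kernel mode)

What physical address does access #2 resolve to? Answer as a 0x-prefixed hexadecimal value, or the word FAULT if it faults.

Walk each access:
#0 VA=0x780000060 (r,kernel):
  L0 @0x33[30] → 0x34087  P=1,RW=1,US=1,PS=1
  ⇒ phys 0x34060 (huge @L0)  [1 reads]
#1 VA=0x7C1A0C991 (w,kernel):
  L0 @0x33[31] → 0x38007  P=1,RW=1,US=1,PS=0
  L1 @0x38[13] → 0x39007  P=1,RW=1,US=1,PS=0
  L2 @0x39[12] → 0x3A007  P=1,RW=1,US=1,PS=0
  ⇒ phys 0x3A991  [3 reads]
#2 VA=0x3C040710B (w,user):
  L0 @0x33[15] → 0x3B007  P=1,RW=1,US=1,PS=0
  L1 @0x3B[2] → 0x3E007  P=1,RW=1,US=1,PS=0
  L2 @0x3E[7] → 0x42005  P=1,RW=0,US=1,PS=0
  → PROTECTION_VIOLATION  (3 entries read)
#3 VA=0x5C3205E9F (r,kernel):
  L0 @0x33[23] → 0x46007  P=1,RW=1,US=1,PS=0
  L1 @0x46[25] → 0x4A007  P=1,RW=1,US=1,PS=0
  L2 @0x4A[5] → 0x4C007  P=1,RW=1,US=1,PS=0
  ⇒ phys 0x4CE9F  [3 reads]
#4 VA=0x500000A86 (w,kernel):
  L0 @0x33[20] → 0x27002  P=0,RW=1,US=0,PS=0
  → PAGE_NOT_PRESENT  (1 entries read)

Access #2 PA: FAULT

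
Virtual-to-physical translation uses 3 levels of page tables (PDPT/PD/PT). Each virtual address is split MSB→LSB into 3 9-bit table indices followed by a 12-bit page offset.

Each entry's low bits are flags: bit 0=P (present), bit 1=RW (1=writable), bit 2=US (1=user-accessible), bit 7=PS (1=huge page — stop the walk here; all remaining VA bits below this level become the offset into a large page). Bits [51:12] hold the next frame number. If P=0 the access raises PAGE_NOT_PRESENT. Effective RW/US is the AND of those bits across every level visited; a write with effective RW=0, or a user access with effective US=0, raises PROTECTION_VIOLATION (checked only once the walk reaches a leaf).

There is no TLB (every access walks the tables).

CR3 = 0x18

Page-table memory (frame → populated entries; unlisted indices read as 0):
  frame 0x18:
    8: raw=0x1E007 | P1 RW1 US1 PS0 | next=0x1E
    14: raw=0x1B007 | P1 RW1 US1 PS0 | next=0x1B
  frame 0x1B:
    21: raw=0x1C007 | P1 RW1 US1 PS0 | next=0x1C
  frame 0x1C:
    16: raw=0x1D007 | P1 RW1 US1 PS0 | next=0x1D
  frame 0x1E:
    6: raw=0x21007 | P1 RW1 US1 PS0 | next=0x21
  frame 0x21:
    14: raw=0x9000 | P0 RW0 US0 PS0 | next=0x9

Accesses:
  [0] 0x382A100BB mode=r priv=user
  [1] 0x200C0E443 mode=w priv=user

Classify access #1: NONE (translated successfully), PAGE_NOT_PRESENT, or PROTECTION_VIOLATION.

Trace:
#0 VA=0x382A100BB (r,user):
  L0 @0x18[14] → 0x1B007  P=1,RW=1,US=1,PS=0
  L1 @0x1B[21] → 0x1C007  P=1,RW=1,US=1,PS=0
  L2 @0x1C[16] → 0x1D007  P=1,RW=1,US=1,PS=0
  ⇒ phys 0x1D0BB  [3 reads]
#1 VA=0x200C0E443 (w,user):
  L0 @0x18[8] → 0x1E007  P=1,RW=1,US=1,PS=0
  L1 @0x1E[6] → 0x21007  P=1,RW=1,US=1,PS=0
  L2 @0x21[14] → 0x9000  P=0,RW=0,US=0,PS=0
  → PAGE_NOT_PRESENT  (3 entries read)

Access #1 fault: PAGE_NOT_PRESENT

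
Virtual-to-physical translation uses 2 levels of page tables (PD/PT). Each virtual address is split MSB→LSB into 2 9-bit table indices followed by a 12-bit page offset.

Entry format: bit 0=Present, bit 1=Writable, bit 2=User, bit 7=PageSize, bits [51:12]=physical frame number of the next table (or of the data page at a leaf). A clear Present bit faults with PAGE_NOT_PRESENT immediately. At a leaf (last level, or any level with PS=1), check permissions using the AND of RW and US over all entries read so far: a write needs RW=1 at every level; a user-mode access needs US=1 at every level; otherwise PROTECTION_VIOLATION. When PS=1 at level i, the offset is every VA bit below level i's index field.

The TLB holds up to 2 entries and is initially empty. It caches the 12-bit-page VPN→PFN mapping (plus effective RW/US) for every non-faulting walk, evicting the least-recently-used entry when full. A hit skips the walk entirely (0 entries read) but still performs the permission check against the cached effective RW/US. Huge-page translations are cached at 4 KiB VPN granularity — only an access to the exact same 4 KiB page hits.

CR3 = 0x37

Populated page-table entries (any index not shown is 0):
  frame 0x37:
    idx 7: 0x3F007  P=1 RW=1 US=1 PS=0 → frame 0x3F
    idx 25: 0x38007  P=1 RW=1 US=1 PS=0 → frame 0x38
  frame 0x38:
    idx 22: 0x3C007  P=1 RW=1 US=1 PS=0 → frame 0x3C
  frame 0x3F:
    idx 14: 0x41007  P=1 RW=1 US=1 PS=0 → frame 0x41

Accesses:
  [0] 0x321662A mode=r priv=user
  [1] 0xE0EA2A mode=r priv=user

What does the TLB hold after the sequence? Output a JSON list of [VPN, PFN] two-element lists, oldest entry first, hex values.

Per-access translation:
#0 VA=0x321662A (r,user):
  L0: frame=0x37 idx=25 entry=0x38007 [P=1 RW=1 US=1 PS=0]
  L1: frame=0x38 idx=22 entry=0x3C007 [P=1 RW=1 US=1 PS=0]
  ⇒ phys 0x3C62A  [2 reads]
#1 VA=0xE0EA2A (r,user):
  L0: frame=0x37 idx=7 entry=0x3F007 [P=1 RW=1 US=1 PS=0]
  L1: frame=0x3F idx=14 entry=0x41007 [P=1 RW=1 US=1 PS=0]
  ⇒ phys 0x41A2A  [2 reads]

TLB: [["0x3216", "0x3C"], ["0xE0E", "0x41"]]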